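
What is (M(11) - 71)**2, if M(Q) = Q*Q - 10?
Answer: 1600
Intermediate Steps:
M(Q) = -10 + Q**2 (M(Q) = Q**2 - 10 = -10 + Q**2)
(M(11) - 71)**2 = ((-10 + 11**2) - 71)**2 = ((-10 + 121) - 71)**2 = (111 - 71)**2 = 40**2 = 1600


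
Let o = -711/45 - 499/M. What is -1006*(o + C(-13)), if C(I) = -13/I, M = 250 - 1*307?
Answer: 1733338/285 ≈ 6081.9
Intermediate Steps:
M = -57 (M = 250 - 307 = -57)
o = -2008/285 (o = -711/45 - 499/(-57) = -711*1/45 - 499*(-1/57) = -79/5 + 499/57 = -2008/285 ≈ -7.0456)
-1006*(o + C(-13)) = -1006*(-2008/285 - 13/(-13)) = -1006*(-2008/285 - 13*(-1/13)) = -1006*(-2008/285 + 1) = -1006*(-1723/285) = 1733338/285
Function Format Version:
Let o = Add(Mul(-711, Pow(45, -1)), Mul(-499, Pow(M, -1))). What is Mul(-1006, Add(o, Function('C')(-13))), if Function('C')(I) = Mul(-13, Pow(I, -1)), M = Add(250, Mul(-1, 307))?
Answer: Rational(1733338, 285) ≈ 6081.9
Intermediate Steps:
M = -57 (M = Add(250, -307) = -57)
o = Rational(-2008, 285) (o = Add(Mul(-711, Pow(45, -1)), Mul(-499, Pow(-57, -1))) = Add(Mul(-711, Rational(1, 45)), Mul(-499, Rational(-1, 57))) = Add(Rational(-79, 5), Rational(499, 57)) = Rational(-2008, 285) ≈ -7.0456)
Mul(-1006, Add(o, Function('C')(-13))) = Mul(-1006, Add(Rational(-2008, 285), Mul(-13, Pow(-13, -1)))) = Mul(-1006, Add(Rational(-2008, 285), Mul(-13, Rational(-1, 13)))) = Mul(-1006, Add(Rational(-2008, 285), 1)) = Mul(-1006, Rational(-1723, 285)) = Rational(1733338, 285)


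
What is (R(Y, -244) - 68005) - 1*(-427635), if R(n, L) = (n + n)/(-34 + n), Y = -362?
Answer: 35603551/99 ≈ 3.5963e+5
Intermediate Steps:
R(n, L) = 2*n/(-34 + n) (R(n, L) = (2*n)/(-34 + n) = 2*n/(-34 + n))
(R(Y, -244) - 68005) - 1*(-427635) = (2*(-362)/(-34 - 362) - 68005) - 1*(-427635) = (2*(-362)/(-396) - 68005) + 427635 = (2*(-362)*(-1/396) - 68005) + 427635 = (181/99 - 68005) + 427635 = -6732314/99 + 427635 = 35603551/99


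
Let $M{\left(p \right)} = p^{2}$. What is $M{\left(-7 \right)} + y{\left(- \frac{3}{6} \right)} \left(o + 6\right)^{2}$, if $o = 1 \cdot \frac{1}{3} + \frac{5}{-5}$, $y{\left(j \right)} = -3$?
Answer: $- \frac{109}{3} \approx -36.333$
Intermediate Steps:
$o = - \frac{2}{3}$ ($o = 1 \cdot \frac{1}{3} + 5 \left(- \frac{1}{5}\right) = \frac{1}{3} - 1 = - \frac{2}{3} \approx -0.66667$)
$M{\left(-7 \right)} + y{\left(- \frac{3}{6} \right)} \left(o + 6\right)^{2} = \left(-7\right)^{2} - 3 \left(- \frac{2}{3} + 6\right)^{2} = 49 - 3 \left(\frac{16}{3}\right)^{2} = 49 - \frac{256}{3} = - \frac{109}{3}$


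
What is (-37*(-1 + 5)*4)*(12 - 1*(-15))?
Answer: -15984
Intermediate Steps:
(-37*(-1 + 5)*4)*(12 - 1*(-15)) = (-148*4)*(12 + 15) = -37*16*27 = -592*27 = -15984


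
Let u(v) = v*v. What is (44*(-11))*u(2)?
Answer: -1936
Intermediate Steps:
u(v) = v²
(44*(-11))*u(2) = (44*(-11))*2² = -484*4 = -1936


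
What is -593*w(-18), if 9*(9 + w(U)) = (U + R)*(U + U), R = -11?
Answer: -63451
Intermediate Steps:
w(U) = -9 + 2*U*(-11 + U)/9 (w(U) = -9 + ((U - 11)*(U + U))/9 = -9 + ((-11 + U)*(2*U))/9 = -9 + (2*U*(-11 + U))/9 = -9 + 2*U*(-11 + U)/9)
-593*w(-18) = -593*(-9 - 22/9*(-18) + (2/9)*(-18)²) = -593*(-9 + 44 + (2/9)*324) = -593*(-9 + 44 + 72) = -593*107 = -63451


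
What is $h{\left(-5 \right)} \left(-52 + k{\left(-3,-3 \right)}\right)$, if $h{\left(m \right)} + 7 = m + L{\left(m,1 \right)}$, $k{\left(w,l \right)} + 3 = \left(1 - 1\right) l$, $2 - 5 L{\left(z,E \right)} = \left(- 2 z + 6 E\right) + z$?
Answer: $759$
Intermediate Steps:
$L{\left(z,E \right)} = \frac{2}{5} - \frac{6 E}{5} + \frac{z}{5}$ ($L{\left(z,E \right)} = \frac{2}{5} - \frac{\left(- 2 z + 6 E\right) + z}{5} = \frac{2}{5} - \frac{- z + 6 E}{5} = \frac{2}{5} - \left(- \frac{z}{5} + \frac{6 E}{5}\right) = \frac{2}{5} - \frac{6 E}{5} + \frac{z}{5}$)
$k{\left(w,l \right)} = -3$ ($k{\left(w,l \right)} = -3 + \left(1 - 1\right) l = -3 + 0 l = -3 + 0 = -3$)
$h{\left(m \right)} = - \frac{39}{5} + \frac{6 m}{5}$ ($h{\left(m \right)} = -7 + \left(m + \left(\frac{2}{5} - \frac{6}{5} + \frac{m}{5}\right)\right) = -7 + \left(m + \left(- \frac{4}{5} + \frac{m}{5}\right)\right) = -7 + \left(- \frac{4}{5} + \frac{6 m}{5}\right) = - \frac{39}{5} + \frac{6 m}{5}$)
$h{\left(-5 \right)} \left(-52 + k{\left(-3,-3 \right)}\right) = \left(- \frac{39}{5} + \frac{6}{5} \left(-5\right)\right) \left(-52 - 3\right) = \left(- \frac{39}{5} - 6\right) \left(-55\right) = \left(- \frac{69}{5}\right) \left(-55\right) = 759$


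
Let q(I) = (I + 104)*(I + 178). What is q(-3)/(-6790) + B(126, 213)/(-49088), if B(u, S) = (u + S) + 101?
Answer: -1554675/595192 ≈ -2.6121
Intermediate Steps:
q(I) = (104 + I)*(178 + I)
B(u, S) = 101 + S + u (B(u, S) = (S + u) + 101 = 101 + S + u)
q(-3)/(-6790) + B(126, 213)/(-49088) = (18512 + (-3)**2 + 282*(-3))/(-6790) + (101 + 213 + 126)/(-49088) = (18512 + 9 - 846)*(-1/6790) + 440*(-1/49088) = 17675*(-1/6790) - 55/6136 = -505/194 - 55/6136 = -1554675/595192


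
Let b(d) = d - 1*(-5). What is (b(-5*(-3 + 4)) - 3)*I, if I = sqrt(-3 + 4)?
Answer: -3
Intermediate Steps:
b(d) = 5 + d (b(d) = d + 5 = 5 + d)
I = 1 (I = sqrt(1) = 1)
(b(-5*(-3 + 4)) - 3)*I = ((5 - 5*(-3 + 4)) - 3)*1 = ((5 - 5*1) - 3)*1 = ((5 - 5) - 3)*1 = (0 - 3)*1 = -3*1 = -3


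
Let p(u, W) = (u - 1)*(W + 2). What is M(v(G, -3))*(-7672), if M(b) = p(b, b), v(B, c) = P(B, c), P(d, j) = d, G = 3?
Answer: -76720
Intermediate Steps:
v(B, c) = B
p(u, W) = (-1 + u)*(2 + W)
M(b) = -2 + b + b² (M(b) = -2 - b + 2*b + b*b = -2 - b + 2*b + b² = -2 + b + b²)
M(v(G, -3))*(-7672) = (-2 + 3 + 3²)*(-7672) = (-2 + 3 + 9)*(-7672) = 10*(-7672) = -76720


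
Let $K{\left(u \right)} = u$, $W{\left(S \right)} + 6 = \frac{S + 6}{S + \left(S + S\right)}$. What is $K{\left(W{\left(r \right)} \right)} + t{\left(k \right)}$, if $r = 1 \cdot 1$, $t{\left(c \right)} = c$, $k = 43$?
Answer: $\frac{118}{3} \approx 39.333$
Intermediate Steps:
$r = 1$
$W{\left(S \right)} = -6 + \frac{6 + S}{3 S}$ ($W{\left(S \right)} = -6 + \frac{S + 6}{S + \left(S + S\right)} = -6 + \frac{6 + S}{S + 2 S} = -6 + \frac{6 + S}{3 S}$)
$K{\left(W{\left(r \right)} \right)} + t{\left(k \right)} = \left(- \frac{17}{3} + \frac{2}{1}\right) + 43 = \left(- \frac{17}{3} + 2 \cdot 1\right) + 43 = \left(- \frac{17}{3} + 2\right) + 43 = - \frac{11}{3} + 43 = \frac{118}{3}$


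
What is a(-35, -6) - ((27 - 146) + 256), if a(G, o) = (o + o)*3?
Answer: -173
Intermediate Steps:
a(G, o) = 6*o (a(G, o) = (2*o)*3 = 6*o)
a(-35, -6) - ((27 - 146) + 256) = 6*(-6) - ((27 - 146) + 256) = -36 - (-119 + 256) = -36 - 1*137 = -36 - 137 = -173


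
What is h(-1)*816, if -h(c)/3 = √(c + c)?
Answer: -2448*I*√2 ≈ -3462.0*I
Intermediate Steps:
h(c) = -3*√2*√c (h(c) = -3*√(c + c) = -3*√2*√c)
h(-1)*816 = -3*√2*√(-1)*816 = -3*√2*I*816 = -3*I*√2*816 = -2448*I*√2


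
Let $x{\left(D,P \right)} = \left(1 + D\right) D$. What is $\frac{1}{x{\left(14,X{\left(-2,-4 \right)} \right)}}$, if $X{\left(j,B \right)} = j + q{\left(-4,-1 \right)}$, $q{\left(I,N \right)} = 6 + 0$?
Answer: $\frac{1}{210} \approx 0.0047619$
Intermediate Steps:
$q{\left(I,N \right)} = 6$
$X{\left(j,B \right)} = 6 + j$ ($X{\left(j,B \right)} = j + 6 = 6 + j$)
$x{\left(D,P \right)} = D \left(1 + D\right)$
$\frac{1}{x{\left(14,X{\left(-2,-4 \right)} \right)}} = \frac{1}{14 \left(1 + 14\right)} = \frac{1}{14 \cdot 15} = \frac{1}{210}$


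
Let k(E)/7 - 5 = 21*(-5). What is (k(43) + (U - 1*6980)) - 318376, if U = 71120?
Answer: -254936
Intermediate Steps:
k(E) = -700 (k(E) = 35 + 7*(21*(-5)) = 35 + 7*(-105) = 35 - 735 = -700)
(k(43) + (U - 1*6980)) - 318376 = (-700 + (71120 - 1*6980)) - 318376 = (-700 + (71120 - 6980)) - 318376 = (-700 + 64140) - 318376 = 63440 - 318376 = -254936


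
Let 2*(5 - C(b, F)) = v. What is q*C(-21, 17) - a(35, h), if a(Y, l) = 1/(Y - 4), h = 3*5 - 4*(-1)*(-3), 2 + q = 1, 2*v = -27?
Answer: -1461/124 ≈ -11.782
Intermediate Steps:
v = -27/2 (v = (½)*(-27) = -27/2 ≈ -13.500)
C(b, F) = 47/4 (C(b, F) = 5 - ½*(-27/2) = 5 + 27/4 = 47/4)
q = -1 (q = -2 + 1 = -1)
h = 3 (h = 15 + 4*(-3) = 15 - 12 = 3)
a(Y, l) = 1/(-4 + Y)
q*C(-21, 17) - a(35, h) = -1*47/4 - 1/(-4 + 35) = -47/4 - 1/31 = -1461/124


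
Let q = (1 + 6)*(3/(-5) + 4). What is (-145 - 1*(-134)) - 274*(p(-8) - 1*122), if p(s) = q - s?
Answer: 123519/5 ≈ 24704.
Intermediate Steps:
q = 119/5 (q = 7*(3*(-⅕) + 4) = 7*(-⅗ + 4) = 7*(17/5) = 119/5 ≈ 23.800)
p(s) = 119/5 - s
(-145 - 1*(-134)) - 274*(p(-8) - 1*122) = (-145 - 1*(-134)) - 274*((119/5 - 1*(-8)) - 1*122) = (-145 + 134) - 274*((119/5 + 8) - 122) = -11 - 274*(159/5 - 122) = -11 - 274*(-451/5) = -11 + 123574/5 = 123519/5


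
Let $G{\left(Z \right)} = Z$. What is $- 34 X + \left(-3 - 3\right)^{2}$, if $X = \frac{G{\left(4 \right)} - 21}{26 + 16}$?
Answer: $\frac{1045}{21} \approx 49.762$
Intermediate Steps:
$X = - \frac{17}{42}$ ($X = \frac{4 - 21}{26 + 16} = - \frac{17}{42} \approx -0.40476$)
$- 34 X + \left(-3 - 3\right)^{2} = \left(-34\right) \left(- \frac{17}{42}\right) + \left(-3 - 3\right)^{2} = \frac{289}{21} + \left(-6\right)^{2} = \frac{289}{21} + 36 = \frac{1045}{21}$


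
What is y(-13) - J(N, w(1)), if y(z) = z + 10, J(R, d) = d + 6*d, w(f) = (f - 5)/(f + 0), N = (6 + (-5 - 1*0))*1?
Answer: 25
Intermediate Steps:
N = 1 (N = (6 + (-5 + 0))*1 = (6 - 5)*1 = 1*1 = 1)
w(f) = (-5 + f)/f
J(R, d) = 7*d
y(z) = 10 + z
y(-13) - J(N, w(1)) = (10 - 13) - 7*(-5 + 1)/1 = -3 - 7*1*(-4) = -3 - 7*(-4) = -3 - 1*(-28) = -3 + 28 = 25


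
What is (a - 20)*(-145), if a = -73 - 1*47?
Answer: 20300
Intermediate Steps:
a = -120 (a = -73 - 47 = -120)
(a - 20)*(-145) = (-120 - 20)*(-145) = -140*(-145) = 20300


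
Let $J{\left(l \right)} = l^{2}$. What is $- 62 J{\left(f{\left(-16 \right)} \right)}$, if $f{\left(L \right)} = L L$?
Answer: $-4063232$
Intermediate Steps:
$f{\left(L \right)} = L^{2}$
$- 62 J{\left(f{\left(-16 \right)} \right)} = - 62 \left(\left(-16\right)^{2}\right)^{2} = - 62 \cdot 256^{2} = \left(-62\right) 65536 = -4063232$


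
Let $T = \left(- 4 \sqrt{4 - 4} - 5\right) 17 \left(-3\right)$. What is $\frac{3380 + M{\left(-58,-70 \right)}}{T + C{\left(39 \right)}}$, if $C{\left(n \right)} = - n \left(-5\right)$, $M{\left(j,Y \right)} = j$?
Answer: $\frac{1661}{225} \approx 7.3822$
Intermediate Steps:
$C{\left(n \right)} = 5 n$
$T = 255$ ($T = \left(- 4 \sqrt{0} - 5\right) 17 \left(-3\right) = \left(\left(-4\right) 0 - 5\right) 17 \left(-3\right) = \left(0 - 5\right) 17 \left(-3\right) = \left(-5\right) 17 \left(-3\right) = \left(-85\right) \left(-3\right) = 255$)
$\frac{3380 + M{\left(-58,-70 \right)}}{T + C{\left(39 \right)}} = \frac{3380 - 58}{255 + 5 \cdot 39} = \frac{3322}{255 + 195} = \frac{3322}{450} = 3322 \cdot \frac{1}{450} = \frac{1661}{225}$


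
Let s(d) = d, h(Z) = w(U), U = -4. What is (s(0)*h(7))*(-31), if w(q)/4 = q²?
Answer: 0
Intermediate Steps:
w(q) = 4*q²
h(Z) = 64 (h(Z) = 4*(-4)² = 4*16 = 64)
(s(0)*h(7))*(-31) = (0*64)*(-31) = 0*(-31) = 0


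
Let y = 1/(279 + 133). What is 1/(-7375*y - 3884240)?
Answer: -412/1600314255 ≈ -2.5745e-7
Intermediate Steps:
y = 1/412 ≈ 0.0024272
1/(-7375*y - 3884240) = 1/(-7375*1/412 - 3884240) = 1/(-7375/412 - 3884240) = 1/(-1600314255/412) = -412/1600314255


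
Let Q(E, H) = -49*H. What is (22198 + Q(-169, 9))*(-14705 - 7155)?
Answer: -475608020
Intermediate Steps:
(22198 + Q(-169, 9))*(-14705 - 7155) = (22198 - 49*9)*(-14705 - 7155) = (22198 - 441)*(-21860) = 21757*(-21860) = -475608020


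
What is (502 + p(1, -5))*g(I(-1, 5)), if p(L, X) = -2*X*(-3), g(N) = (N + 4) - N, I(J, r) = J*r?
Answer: 1888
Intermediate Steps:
g(N) = 4 (g(N) = (4 + N) - N = 4)
p(L, X) = 6*X
(502 + p(1, -5))*g(I(-1, 5)) = (502 + 6*(-5))*4 = (502 - 30)*4 = 472*4 = 1888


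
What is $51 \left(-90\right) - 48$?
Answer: $-4638$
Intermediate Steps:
$51 \left(-90\right) - 48 = -4590 - 48 = -4638$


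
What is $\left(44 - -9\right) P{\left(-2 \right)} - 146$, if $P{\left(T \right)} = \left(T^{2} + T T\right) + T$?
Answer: $172$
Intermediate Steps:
$P{\left(T \right)} = T + 2 T^{2}$ ($P{\left(T \right)} = \left(T^{2} + T^{2}\right) + T = 2 T^{2} + T = T + 2 T^{2}$)
$\left(44 - -9\right) P{\left(-2 \right)} - 146 = \left(44 - -9\right) \left(- 2 \left(1 + 2 \left(-2\right)\right)\right) - 146 = \left(44 + 9\right) \left(- 2 \left(1 - 4\right)\right) - 146 = 53 \left(\left(-2\right) \left(-3\right)\right) - 146 = 53 \cdot 6 - 146 = 318 - 146 = 172$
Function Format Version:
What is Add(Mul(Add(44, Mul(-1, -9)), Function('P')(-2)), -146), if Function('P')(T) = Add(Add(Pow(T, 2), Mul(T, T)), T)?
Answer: 172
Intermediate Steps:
Function('P')(T) = Add(T, Mul(2, Pow(T, 2))) (Function('P')(T) = Add(Add(Pow(T, 2), Pow(T, 2)), T) = Add(Mul(2, Pow(T, 2)), T) = Add(T, Mul(2, Pow(T, 2))))
Add(Mul(Add(44, Mul(-1, -9)), Function('P')(-2)), -146) = Add(Mul(Add(44, Mul(-1, -9)), Mul(-2, Add(1, Mul(2, -2)))), -146) = Add(Mul(Add(44, 9), Mul(-2, Add(1, -4))), -146) = Add(Mul(53, Mul(-2, -3)), -146) = Add(Mul(53, 6), -146) = Add(318, -146) = 172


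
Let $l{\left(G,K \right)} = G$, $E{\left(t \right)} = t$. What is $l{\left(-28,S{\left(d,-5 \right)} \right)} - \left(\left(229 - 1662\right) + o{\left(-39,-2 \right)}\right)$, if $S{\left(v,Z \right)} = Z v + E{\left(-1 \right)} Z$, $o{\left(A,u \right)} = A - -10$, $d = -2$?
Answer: $1434$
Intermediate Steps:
$o{\left(A,u \right)} = 10 + A$ ($o{\left(A,u \right)} = A + 10 = 10 + A$)
$S{\left(v,Z \right)} = - Z + Z v$ ($S{\left(v,Z \right)} = Z v - Z = - Z + Z v$)
$l{\left(-28,S{\left(d,-5 \right)} \right)} - \left(\left(229 - 1662\right) + o{\left(-39,-2 \right)}\right) = -28 - \left(\left(229 - 1662\right) + \left(10 - 39\right)\right) = -28 - \left(-1433 - 29\right) = -28 - -1462 = -28 + 1462 = 1434$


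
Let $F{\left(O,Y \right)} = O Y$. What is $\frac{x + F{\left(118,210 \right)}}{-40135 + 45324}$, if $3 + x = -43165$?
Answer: $- \frac{18388}{5189} \approx -3.5437$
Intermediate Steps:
$x = -43168$ ($x = -3 - 43165 = -43168$)
$\frac{x + F{\left(118,210 \right)}}{-40135 + 45324} = \frac{-43168 + 118 \cdot 210}{-40135 + 45324} = \frac{-43168 + 24780}{5189} = \left(-18388\right) \frac{1}{5189} = - \frac{18388}{5189}$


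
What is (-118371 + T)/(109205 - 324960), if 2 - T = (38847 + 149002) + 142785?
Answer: 449003/215755 ≈ 2.0811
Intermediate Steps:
T = -330632 (T = 2 - ((38847 + 149002) + 142785) = 2 - (187849 + 142785) = 2 - 1*330634 = 2 - 330634 = -330632)
(-118371 + T)/(109205 - 324960) = (-118371 - 330632)/(109205 - 324960) = -449003/(-215755) = -449003*(-1/215755) = 449003/215755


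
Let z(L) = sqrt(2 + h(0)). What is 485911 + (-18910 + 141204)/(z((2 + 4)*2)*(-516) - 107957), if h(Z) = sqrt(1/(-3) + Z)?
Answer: 485911 - 122294/(107957 + 516*sqrt(2 + I*sqrt(3)/3)) ≈ 4.8591e+5 + 0.0010793*I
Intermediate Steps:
h(Z) = sqrt(-1/3 + Z)
z(L) = sqrt(2 + I*sqrt(3)/3) (z(L) = sqrt(2 + sqrt(-3 + 9*0)/3) = sqrt(2 + sqrt(-3 + 0)/3) = sqrt(2 + sqrt(-3)/3) = sqrt(2 + (I*sqrt(3))/3) = sqrt(2 + I*sqrt(3)/3))
485911 + (-18910 + 141204)/(z((2 + 4)*2)*(-516) - 107957) = 485911 + (-18910 + 141204)/((sqrt(18 + 3*I*sqrt(3))/3)*(-516) - 107957) = 485911 + 122294/(-172*sqrt(18 + 3*I*sqrt(3)) - 107957) = 485911 + 122294/(-107957 - 172*sqrt(18 + 3*I*sqrt(3)))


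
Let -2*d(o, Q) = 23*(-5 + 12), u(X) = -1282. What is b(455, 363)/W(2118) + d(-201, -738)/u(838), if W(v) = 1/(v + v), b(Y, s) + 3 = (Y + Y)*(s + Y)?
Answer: 8084756012369/2564 ≈ 3.1532e+9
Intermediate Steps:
d(o, Q) = -161/2 (d(o, Q) = -23*(-5 + 12)/2 = -23*7/2 = -1/2*161 = -161/2)
b(Y, s) = -3 + 2*Y*(Y + s) (b(Y, s) = -3 + (Y + Y)*(s + Y) = -3 + (2*Y)*(Y + s) = -3 + 2*Y*(Y + s))
W(v) = 1/(2*v)
b(455, 363)/W(2118) + d(-201, -738)/u(838) = (-3 + 2*455**2 + 2*455*363)/(((1/2)/2118)) - 161/2/(-1282) = (-3 + 2*207025 + 330330)/(((1/2)*(1/2118))) - 161/2*(-1/1282) = (-3 + 414050 + 330330)/(1/4236) + 161/2564 = 744377*4236 + 161/2564 = 3153180972 + 161/2564 = 8084756012369/2564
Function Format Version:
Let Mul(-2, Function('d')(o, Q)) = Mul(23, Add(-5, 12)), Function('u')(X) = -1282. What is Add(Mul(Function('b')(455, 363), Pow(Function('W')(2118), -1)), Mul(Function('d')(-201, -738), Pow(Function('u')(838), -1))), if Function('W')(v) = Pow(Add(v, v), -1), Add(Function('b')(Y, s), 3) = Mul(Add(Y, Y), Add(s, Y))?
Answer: Rational(8084756012369, 2564) ≈ 3.1532e+9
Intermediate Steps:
Function('d')(o, Q) = Rational(-161, 2) (Function('d')(o, Q) = Mul(Rational(-1, 2), Mul(23, Add(-5, 12))) = Mul(Rational(-1, 2), Mul(23, 7)) = Mul(Rational(-1, 2), 161) = Rational(-161, 2))
Function('b')(Y, s) = Add(-3, Mul(2, Y, Add(Y, s))) (Function('b')(Y, s) = Add(-3, Mul(Add(Y, Y), Add(s, Y))) = Add(-3, Mul(Mul(2, Y), Add(Y, s))) = Add(-3, Mul(2, Y, Add(Y, s))))
Function('W')(v) = Mul(Rational(1, 2), Pow(v, -1)) (Function('W')(v) = Pow(Mul(2, v), -1) = Mul(Rational(1, 2), Pow(v, -1)))
Add(Mul(Function('b')(455, 363), Pow(Function('W')(2118), -1)), Mul(Function('d')(-201, -738), Pow(Function('u')(838), -1))) = Add(Mul(Add(-3, Mul(2, Pow(455, 2)), Mul(2, 455, 363)), Pow(Mul(Rational(1, 2), Pow(2118, -1)), -1)), Mul(Rational(-161, 2), Pow(-1282, -1))) = Add(Mul(Add(-3, Mul(2, 207025), 330330), Pow(Mul(Rational(1, 2), Rational(1, 2118)), -1)), Mul(Rational(-161, 2), Rational(-1, 1282))) = Add(Mul(Add(-3, 414050, 330330), Pow(Rational(1, 4236), -1)), Rational(161, 2564)) = Add(Mul(744377, 4236), Rational(161, 2564)) = Add(3153180972, Rational(161, 2564)) = Rational(8084756012369, 2564)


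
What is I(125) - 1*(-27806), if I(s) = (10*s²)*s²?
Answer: 2441434056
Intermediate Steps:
I(s) = 10*s⁴
I(125) - 1*(-27806) = 10*125⁴ - 1*(-27806) = 10*244140625 + 27806 = 2441406250 + 27806 = 2441434056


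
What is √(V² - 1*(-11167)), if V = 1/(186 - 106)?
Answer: √71468801/80 ≈ 105.67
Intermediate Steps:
V = 1/80 ≈ 0.012500
√(V² - 1*(-11167)) = √((1/80)² - 1*(-11167)) = √(1/6400 + 11167) = √(71468801/6400) = √71468801/80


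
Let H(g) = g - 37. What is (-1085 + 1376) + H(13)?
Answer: 267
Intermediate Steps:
H(g) = -37 + g
(-1085 + 1376) + H(13) = (-1085 + 1376) + (-37 + 13) = 291 - 24 = 267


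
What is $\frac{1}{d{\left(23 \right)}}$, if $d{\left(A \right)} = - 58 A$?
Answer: $- \frac{1}{1334} \approx -0.00074963$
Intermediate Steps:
$\frac{1}{d{\left(23 \right)}} = \frac{1}{\left(-58\right) 23} = \frac{1}{-1334} = - \frac{1}{1334}$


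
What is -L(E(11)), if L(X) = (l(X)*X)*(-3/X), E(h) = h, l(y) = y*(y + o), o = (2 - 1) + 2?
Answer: 462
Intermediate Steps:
o = 3 (o = 1 + 2 = 3)
l(y) = y*(3 + y) (l(y) = y*(y + 3) = y*(3 + y))
L(X) = -3*X*(3 + X) (L(X) = ((X*(3 + X))*X)*(-3/X) = (X**2*(3 + X))*(-3/X) = -3*X*(3 + X))
-L(E(11)) = -(-3)*11*(3 + 11) = -(-3)*11*14 = -1*(-462) = 462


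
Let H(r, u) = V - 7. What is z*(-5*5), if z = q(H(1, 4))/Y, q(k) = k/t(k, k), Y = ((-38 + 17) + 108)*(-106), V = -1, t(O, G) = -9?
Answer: 100/41499 ≈ 0.0024097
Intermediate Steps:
Y = -9222 (Y = (-21 + 108)*(-106) = 87*(-106) = -9222)
H(r, u) = -8 (H(r, u) = -1 - 7 = -8)
q(k) = -k/9 (q(k) = k/(-9) = k*(-⅑) = -k/9)
z = -4/41499 (z = -⅑*(-8)/(-9222) = (8/9)*(-1/9222) = -4/41499 ≈ -9.6388e-5)
z*(-5*5) = -(-20)*5/41499 = -4/41499*(-25) = 100/41499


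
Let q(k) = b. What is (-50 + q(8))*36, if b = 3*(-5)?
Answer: -2340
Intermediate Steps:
b = -15
q(k) = -15
(-50 + q(8))*36 = (-50 - 15)*36 = -65*36 = -2340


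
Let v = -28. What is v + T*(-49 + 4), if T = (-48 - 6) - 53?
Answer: 4787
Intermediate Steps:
T = -107 (T = -54 - 53 = -107)
v + T*(-49 + 4) = -28 - 107*(-49 + 4) = -28 - 107*(-45) = -28 + 4815 = 4787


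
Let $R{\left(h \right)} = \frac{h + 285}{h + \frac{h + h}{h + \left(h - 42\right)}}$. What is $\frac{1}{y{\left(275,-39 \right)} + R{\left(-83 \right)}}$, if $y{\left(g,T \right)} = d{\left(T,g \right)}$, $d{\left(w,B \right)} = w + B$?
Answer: $\frac{8549}{1996556} \approx 0.0042819$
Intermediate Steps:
$d{\left(w,B \right)} = B + w$
$y{\left(g,T \right)} = T + g$ ($y{\left(g,T \right)} = g + T = T + g$)
$R{\left(h \right)} = \frac{285 + h}{h + \frac{2 h}{-42 + 2 h}}$ ($R{\left(h \right)} = \frac{285 + h}{h + \frac{2 h}{h + \left(-42 + h\right)}} = \frac{285 + h}{h + \frac{2 h}{-42 + 2 h}}$)
$\frac{1}{y{\left(275,-39 \right)} + R{\left(-83 \right)}} = \frac{1}{\left(-39 + 275\right) + \frac{-5985 + \left(-83\right)^{2} + 264 \left(-83\right)}{\left(-83\right) \left(-20 - 83\right)}} = \frac{1}{236 - \frac{-5985 + 6889 - 21912}{83 \left(-103\right)}} = \frac{1}{236 - \left(- \frac{1}{8549}\right) \left(-21008\right)} = \frac{1}{236 - \frac{21008}{8549}} = \frac{1}{\frac{1996556}{8549}} = \frac{8549}{1996556}$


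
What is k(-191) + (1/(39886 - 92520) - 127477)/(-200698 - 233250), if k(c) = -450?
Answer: -10271478939981/22840419032 ≈ -449.71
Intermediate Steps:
k(-191) + (1/(39886 - 92520) - 127477)/(-200698 - 233250) = -450 + (1/(39886 - 92520) - 127477)/(-200698 - 233250) = -450 + (1/(-52634) - 127477)/(-433948) = -450 + (-1/52634 - 127477)*(-1/433948) = -450 - 6709624419/52634*(-1/433948) = -450 + 6709624419/22840419032 = -10271478939981/22840419032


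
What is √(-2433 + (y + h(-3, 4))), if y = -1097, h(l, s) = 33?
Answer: I*√3497 ≈ 59.135*I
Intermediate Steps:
√(-2433 + (y + h(-3, 4))) = √(-2433 + (-1097 + 33)) = √(-2433 - 1064) = √(-3497) = I*√3497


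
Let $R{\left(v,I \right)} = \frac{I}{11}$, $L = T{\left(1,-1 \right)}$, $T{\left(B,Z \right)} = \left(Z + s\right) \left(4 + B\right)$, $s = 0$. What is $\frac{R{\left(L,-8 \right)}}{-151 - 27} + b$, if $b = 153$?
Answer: $\frac{149791}{979} \approx 153.0$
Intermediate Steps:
$T{\left(B,Z \right)} = Z \left(4 + B\right)$ ($T{\left(B,Z \right)} = \left(Z + 0\right) \left(4 + B\right) = Z \left(4 + B\right)$)
$L = -5$ ($L = - (4 + 1) = \left(-1\right) 5 = -5$)
$R{\left(v,I \right)} = \frac{I}{11}$ ($R{\left(v,I \right)} = I \frac{1}{11} = \frac{I}{11}$)
$\frac{R{\left(L,-8 \right)}}{-151 - 27} + b = \frac{\frac{1}{11} \left(-8\right)}{-151 - 27} + 153 = \frac{1}{-178} \left(- \frac{8}{11}\right) + 153 = \left(- \frac{1}{178}\right) \left(- \frac{8}{11}\right) + 153 = \frac{4}{979} + 153 = \frac{149791}{979}$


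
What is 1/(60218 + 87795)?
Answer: 1/148013 ≈ 6.7562e-6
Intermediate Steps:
1/(60218 + 87795) = 1/148013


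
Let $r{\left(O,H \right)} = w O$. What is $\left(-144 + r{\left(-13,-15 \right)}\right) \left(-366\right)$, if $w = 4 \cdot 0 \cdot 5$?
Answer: $52704$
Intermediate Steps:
$w = 0$ ($w = 0 \cdot 5 = 0$)
$r{\left(O,H \right)} = 0$ ($r{\left(O,H \right)} = 0 O = 0$)
$\left(-144 + r{\left(-13,-15 \right)}\right) \left(-366\right) = \left(-144 + 0\right) \left(-366\right) = \left(-144\right) \left(-366\right) = 52704$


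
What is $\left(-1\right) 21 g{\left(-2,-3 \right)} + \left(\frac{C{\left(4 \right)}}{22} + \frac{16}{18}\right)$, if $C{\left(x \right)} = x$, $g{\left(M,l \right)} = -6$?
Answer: $\frac{12580}{99} \approx 127.07$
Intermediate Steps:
$\left(-1\right) 21 g{\left(-2,-3 \right)} + \left(\frac{C{\left(4 \right)}}{22} + \frac{16}{18}\right) = \left(-1\right) 21 \left(-6\right) + \left(\frac{4}{22} + \frac{16}{18}\right) = \left(-21\right) \left(-6\right) + \left(4 \cdot \frac{1}{22} + 16 \cdot \frac{1}{18}\right) = 126 + \left(\frac{2}{11} + \frac{8}{9}\right) = 126 + \frac{106}{99} = \frac{12580}{99}$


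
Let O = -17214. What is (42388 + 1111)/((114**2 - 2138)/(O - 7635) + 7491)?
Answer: 1080906651/186133001 ≈ 5.8072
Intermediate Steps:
(42388 + 1111)/((114**2 - 2138)/(O - 7635) + 7491) = (42388 + 1111)/((114**2 - 2138)/(-17214 - 7635) + 7491) = 43499/((12996 - 2138)/(-24849) + 7491) = 43499/(10858*(-1/24849) + 7491) = 43499/(-10858/24849 + 7491) = 43499/(186133001/24849) = 43499*(24849/186133001) = 1080906651/186133001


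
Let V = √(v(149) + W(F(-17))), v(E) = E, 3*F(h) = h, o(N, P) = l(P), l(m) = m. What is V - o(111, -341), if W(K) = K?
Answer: 341 + √1290/3 ≈ 352.97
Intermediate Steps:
o(N, P) = P
F(h) = h/3
V = √1290/3 (V = √(149 + (⅓)*(-17)) = √(149 - 17/3) = √(430/3) = √1290/3 ≈ 11.972)
V - o(111, -341) = √1290/3 - 1*(-341) = √1290/3 + 341 = 341 + √1290/3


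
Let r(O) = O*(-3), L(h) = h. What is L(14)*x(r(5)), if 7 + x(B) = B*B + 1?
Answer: 3066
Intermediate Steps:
r(O) = -3*O
x(B) = -6 + B**2 (x(B) = -7 + (B*B + 1) = -7 + (B**2 + 1) = -7 + (1 + B**2) = -6 + B**2)
L(14)*x(r(5)) = 14*(-6 + (-3*5)**2) = 14*(-6 + (-15)**2) = 14*(-6 + 225) = 14*219 = 3066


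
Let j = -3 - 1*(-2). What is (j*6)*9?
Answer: -54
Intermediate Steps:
j = -1 (j = -3 + 2 = -1)
(j*6)*9 = -1*6*9 = -6*9 = -54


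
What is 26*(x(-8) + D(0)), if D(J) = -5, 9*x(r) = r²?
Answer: 494/9 ≈ 54.889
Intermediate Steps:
x(r) = r²/9
26*(x(-8) + D(0)) = 26*((⅑)*(-8)² - 5) = 26*((⅑)*64 - 5) = 26*(64/9 - 5) = 26*(19/9) = 494/9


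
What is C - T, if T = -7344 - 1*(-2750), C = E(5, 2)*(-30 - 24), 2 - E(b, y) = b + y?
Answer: 4864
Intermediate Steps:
E(b, y) = 2 - b - y (E(b, y) = 2 - (b + y) = 2 + (-b - y) = 2 - b - y)
C = 270 (C = (2 - 1*5 - 1*2)*(-30 - 24) = (2 - 5 - 2)*(-54) = -5*(-54) = 270)
T = -4594 (T = -7344 + 2750 = -4594)
C - T = 270 - 1*(-4594) = 270 + 4594 = 4864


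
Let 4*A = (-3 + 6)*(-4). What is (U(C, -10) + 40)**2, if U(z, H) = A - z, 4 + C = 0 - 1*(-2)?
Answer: 1521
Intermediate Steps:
A = -3 (A = ((-3 + 6)*(-4))/4 = (3*(-4))/4 = (1/4)*(-12) = -3)
C = -2 (C = -4 + (0 - 1*(-2)) = -4 + (0 + 2) = -4 + 2 = -2)
U(z, H) = -3 - z
(U(C, -10) + 40)**2 = ((-3 - 1*(-2)) + 40)**2 = ((-3 + 2) + 40)**2 = (-1 + 40)**2 = 39**2 = 1521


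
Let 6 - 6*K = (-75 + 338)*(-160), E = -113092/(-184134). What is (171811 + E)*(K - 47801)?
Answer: -1935512490483880/276201 ≈ -7.0076e+9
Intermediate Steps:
E = 56546/92067 (E = -113092*(-1/184134) = 56546/92067 ≈ 0.61418)
K = 21043/3 (K = 1 - (-75 + 338)*(-160)/6 = 1 - 263*(-160)/6 = 1 - ⅙*(-42080) = 1 + 21040/3 = 21043/3 ≈ 7014.3)
(171811 + E)*(K - 47801) = (171811 + 56546/92067)*(21043/3 - 47801) = (15818179883/92067)*(-122360/3) = -1935512490483880/276201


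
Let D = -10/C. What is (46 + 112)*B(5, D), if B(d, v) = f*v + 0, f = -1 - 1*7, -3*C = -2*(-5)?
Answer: -3792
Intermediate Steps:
C = -10/3 (C = -(-2)*(-5)/3 = -⅓*10 = -10/3 ≈ -3.3333)
D = 3 (D = -10/(-10/3) = -10*(-3/10) = 3)
f = -8 (f = -1 - 7 = -8)
B(d, v) = -8*v (B(d, v) = -8*v + 0 = -8*v)
(46 + 112)*B(5, D) = (46 + 112)*(-8*3) = 158*(-24) = -3792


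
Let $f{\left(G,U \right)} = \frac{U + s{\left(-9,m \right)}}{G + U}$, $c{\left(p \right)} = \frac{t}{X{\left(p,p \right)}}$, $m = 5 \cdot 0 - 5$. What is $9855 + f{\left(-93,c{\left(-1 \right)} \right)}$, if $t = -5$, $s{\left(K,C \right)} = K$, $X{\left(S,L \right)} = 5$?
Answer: $\frac{463190}{47} \approx 9855.1$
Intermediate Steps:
$m = -5$ ($m = 0 - 5 = -5$)
$c{\left(p \right)} = -1$ ($c{\left(p \right)} = - \frac{5}{5} = \left(-5\right) \frac{1}{5} = -1$)
$f{\left(G,U \right)} = \frac{-9 + U}{G + U}$ ($f{\left(G,U \right)} = \frac{U - 9}{G + U} = \frac{-9 + U}{G + U}$)
$9855 + f{\left(-93,c{\left(-1 \right)} \right)} = 9855 + \frac{-9 - 1}{-93 - 1} = 9855 + \frac{1}{-94} \left(-10\right) = 9855 - - \frac{5}{47} = 9855 + \frac{5}{47} = \frac{463190}{47}$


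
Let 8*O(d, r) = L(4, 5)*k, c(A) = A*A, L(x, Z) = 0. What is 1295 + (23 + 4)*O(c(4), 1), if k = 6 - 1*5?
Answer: 1295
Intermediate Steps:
k = 1 (k = 6 - 5 = 1)
c(A) = A²
O(d, r) = 0 (O(d, r) = (0*1)/8 = (⅛)*0 = 0)
1295 + (23 + 4)*O(c(4), 1) = 1295 + (23 + 4)*0 = 1295 + 27*0 = 1295 + 0 = 1295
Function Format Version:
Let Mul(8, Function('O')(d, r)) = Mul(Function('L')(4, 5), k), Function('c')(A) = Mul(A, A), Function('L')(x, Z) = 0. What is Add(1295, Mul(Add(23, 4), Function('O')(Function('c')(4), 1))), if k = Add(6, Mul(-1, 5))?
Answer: 1295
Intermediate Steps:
k = 1 (k = Add(6, -5) = 1)
Function('c')(A) = Pow(A, 2)
Function('O')(d, r) = 0 (Function('O')(d, r) = Mul(Rational(1, 8), Mul(0, 1)) = Mul(Rational(1, 8), 0) = 0)
Add(1295, Mul(Add(23, 4), Function('O')(Function('c')(4), 1))) = Add(1295, Mul(Add(23, 4), 0)) = Add(1295, Mul(27, 0)) = Add(1295, 0) = 1295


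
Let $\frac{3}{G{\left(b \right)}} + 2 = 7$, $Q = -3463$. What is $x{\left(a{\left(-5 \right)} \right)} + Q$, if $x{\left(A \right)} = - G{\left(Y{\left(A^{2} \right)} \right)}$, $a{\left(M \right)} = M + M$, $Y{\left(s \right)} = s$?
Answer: $- \frac{17318}{5} \approx -3463.6$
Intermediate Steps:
$G{\left(b \right)} = \frac{3}{5}$ ($G{\left(b \right)} = \frac{3}{-2 + 7} = \frac{3}{5}$)
$a{\left(M \right)} = 2 M$
$x{\left(A \right)} = - \frac{3}{5}$ ($x{\left(A \right)} = \left(-1\right) \frac{3}{5} = - \frac{3}{5}$)
$x{\left(a{\left(-5 \right)} \right)} + Q = - \frac{3}{5} - 3463 = - \frac{17318}{5}$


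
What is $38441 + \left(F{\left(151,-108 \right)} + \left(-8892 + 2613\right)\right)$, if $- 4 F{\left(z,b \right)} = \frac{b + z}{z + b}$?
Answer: $\frac{128647}{4} \approx 32162.0$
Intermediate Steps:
$F{\left(z,b \right)} = - \frac{1}{4}$ ($F{\left(z,b \right)} = - \frac{\left(b + z\right) \frac{1}{z + b}}{4} = - \frac{\left(b + z\right) \frac{1}{b + z}}{4} = \left(- \frac{1}{4}\right) 1 = - \frac{1}{4}$)
$38441 + \left(F{\left(151,-108 \right)} + \left(-8892 + 2613\right)\right) = 38441 + \left(- \frac{1}{4} + \left(-8892 + 2613\right)\right) = 38441 - \frac{25117}{4} = \frac{128647}{4}$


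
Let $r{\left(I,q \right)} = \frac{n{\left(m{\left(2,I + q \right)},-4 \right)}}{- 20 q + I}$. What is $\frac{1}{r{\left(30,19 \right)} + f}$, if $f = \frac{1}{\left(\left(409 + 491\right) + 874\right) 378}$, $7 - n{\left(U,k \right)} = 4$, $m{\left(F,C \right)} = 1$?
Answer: $- \frac{16764300}{143669} \approx -116.69$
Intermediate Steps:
$n{\left(U,k \right)} = 3$ ($n{\left(U,k \right)} = 7 - 4 = 3$)
$r{\left(I,q \right)} = \frac{3}{I - 20 q}$ ($r{\left(I,q \right)} = \frac{3}{- 20 q + I} = \frac{3}{I - 20 q}$)
$f = \frac{1}{670572}$ ($f = \frac{1}{900 + 874} \cdot \frac{1}{378} = \frac{1}{1774} \cdot \frac{1}{378} = \frac{1}{670572} \approx 1.4913 \cdot 10^{-6}$)
$\frac{1}{r{\left(30,19 \right)} + f} = \frac{1}{\frac{3}{30 - 380} + \frac{1}{670572}} = \frac{1}{\frac{3}{-350} + \frac{1}{670572}} = \frac{1}{3 \left(- \frac{1}{350}\right) + \frac{1}{670572}} = \frac{1}{- \frac{3}{350} + \frac{1}{670572}} = \frac{1}{- \frac{143669}{16764300}} = - \frac{16764300}{143669}$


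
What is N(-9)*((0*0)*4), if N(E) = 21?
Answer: 0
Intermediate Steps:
N(-9)*((0*0)*4) = 21*((0*0)*4) = 21*(0*4) = 21*0 = 0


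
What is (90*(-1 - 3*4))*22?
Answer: -25740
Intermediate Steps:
(90*(-1 - 3*4))*22 = (90*(-1 - 12))*22 = (90*(-13))*22 = -1170*22 = -25740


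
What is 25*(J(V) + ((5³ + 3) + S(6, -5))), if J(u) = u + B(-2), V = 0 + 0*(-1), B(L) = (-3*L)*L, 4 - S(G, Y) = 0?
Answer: 3000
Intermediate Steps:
S(G, Y) = 4 (S(G, Y) = 4 - 1*0 = 4 + 0 = 4)
B(L) = -3*L²
V = 0 (V = 0 + 0 = 0)
J(u) = -12 + u (J(u) = u - 3*(-2)² = u - 3*4 = u - 12 = -12 + u)
25*(J(V) + ((5³ + 3) + S(6, -5))) = 25*((-12 + 0) + ((5³ + 3) + 4)) = 25*(-12 + ((125 + 3) + 4)) = 25*(-12 + (128 + 4)) = 25*(-12 + 132) = 25*120 = 3000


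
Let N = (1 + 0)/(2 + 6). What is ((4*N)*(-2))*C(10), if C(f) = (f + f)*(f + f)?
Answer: -400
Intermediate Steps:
N = ⅛ (N = 1/8 = 1*(⅛) = ⅛ ≈ 0.12500)
C(f) = 4*f² (C(f) = (2*f)*(2*f) = 4*f²)
((4*N)*(-2))*C(10) = ((4*(⅛))*(-2))*(4*10²) = ((½)*(-2))*(4*100) = -1*400 = -400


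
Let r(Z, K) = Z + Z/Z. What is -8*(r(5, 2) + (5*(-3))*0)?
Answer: -48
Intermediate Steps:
r(Z, K) = 1 + Z (r(Z, K) = Z + 1 = 1 + Z)
-8*(r(5, 2) + (5*(-3))*0) = -8*((1 + 5) + (5*(-3))*0) = -8*(6 - 15*0) = -8*(6 + 0) = -8*6 = -48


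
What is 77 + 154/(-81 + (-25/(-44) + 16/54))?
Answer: 7147525/95201 ≈ 75.078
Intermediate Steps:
77 + 154/(-81 + (-25/(-44) + 16/54)) = 77 + 154/(-81 + (-25*(-1/44) + 16*(1/54))) = 77 + 154/(-81 + (25/44 + 8/27)) = 77 + 154/(-81 + 1027/1188) = 77 + 154/(-95201/1188) = 77 + 154*(-1188/95201) = 77 - 182952/95201 = 7147525/95201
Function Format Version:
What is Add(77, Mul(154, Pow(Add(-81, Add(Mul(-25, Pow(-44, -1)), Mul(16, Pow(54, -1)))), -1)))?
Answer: Rational(7147525, 95201) ≈ 75.078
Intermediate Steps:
Add(77, Mul(154, Pow(Add(-81, Add(Mul(-25, Pow(-44, -1)), Mul(16, Pow(54, -1)))), -1))) = Add(77, Mul(154, Pow(Add(-81, Add(Mul(-25, Rational(-1, 44)), Mul(16, Rational(1, 54)))), -1))) = Add(77, Mul(154, Pow(Add(-81, Add(Rational(25, 44), Rational(8, 27))), -1))) = Add(77, Mul(154, Pow(Add(-81, Rational(1027, 1188)), -1))) = Add(77, Mul(154, Pow(Rational(-95201, 1188), -1))) = Add(77, Mul(154, Rational(-1188, 95201))) = Add(77, Rational(-182952, 95201)) = Rational(7147525, 95201)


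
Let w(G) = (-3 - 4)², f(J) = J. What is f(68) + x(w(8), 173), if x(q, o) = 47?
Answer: 115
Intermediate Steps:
w(G) = 49 (w(G) = (-7)² = 49)
f(68) + x(w(8), 173) = 68 + 47 = 115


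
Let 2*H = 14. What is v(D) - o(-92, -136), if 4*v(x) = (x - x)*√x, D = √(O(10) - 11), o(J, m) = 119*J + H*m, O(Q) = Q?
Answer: 11900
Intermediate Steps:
H = 7 (H = (½)*14 = 7)
o(J, m) = 7*m + 119*J (o(J, m) = 119*J + 7*m = 7*m + 119*J)
D = I (D = √(10 - 11) = √(-1) = I ≈ 1.0*I)
v(x) = 0 (v(x) = ((x - x)*√x)/4 = (0*√x)/4 = (¼)*0 = 0)
v(D) - o(-92, -136) = 0 - (7*(-136) + 119*(-92)) = 0 - (-952 - 10948) = 0 - 1*(-11900) = 0 + 11900 = 11900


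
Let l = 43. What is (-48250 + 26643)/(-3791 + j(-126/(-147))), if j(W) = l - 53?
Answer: 21607/3801 ≈ 5.6846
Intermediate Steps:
j(W) = -10 (j(W) = 43 - 53 = -10)
(-48250 + 26643)/(-3791 + j(-126/(-147))) = (-48250 + 26643)/(-3791 - 10) = -21607/(-3801) = -21607*(-1/3801) = 21607/3801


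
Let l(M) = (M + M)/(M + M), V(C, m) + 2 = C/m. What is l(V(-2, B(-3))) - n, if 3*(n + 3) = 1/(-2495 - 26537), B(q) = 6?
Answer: 348385/87096 ≈ 4.0000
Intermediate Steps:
V(C, m) = -2 + C/m
l(M) = 1 (l(M) = (2*M)/((2*M)) = (2*M)*(1/(2*M)) = 1)
n = -261289/87096 (n = -3 + 1/(3*(-2495 - 26537)) = -3 + (1/3)/(-29032) = -3 + (1/3)*(-1/29032) = -3 - 1/87096 = -261289/87096 ≈ -3.0000)
l(V(-2, B(-3))) - n = 1 - 1*(-261289/87096) = 1 + 261289/87096 = 348385/87096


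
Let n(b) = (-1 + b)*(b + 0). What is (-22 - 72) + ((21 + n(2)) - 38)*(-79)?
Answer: 1091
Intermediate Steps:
n(b) = b*(-1 + b) (n(b) = (-1 + b)*b = b*(-1 + b))
(-22 - 72) + ((21 + n(2)) - 38)*(-79) = (-22 - 72) + ((21 + 2*(-1 + 2)) - 38)*(-79) = -94 + ((21 + 2*1) - 38)*(-79) = -94 + ((21 + 2) - 38)*(-79) = -94 + (23 - 38)*(-79) = -94 - 15*(-79) = -94 + 1185 = 1091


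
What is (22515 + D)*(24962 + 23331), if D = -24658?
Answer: -103491899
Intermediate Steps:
(22515 + D)*(24962 + 23331) = (22515 - 24658)*(24962 + 23331) = -2143*48293 = -103491899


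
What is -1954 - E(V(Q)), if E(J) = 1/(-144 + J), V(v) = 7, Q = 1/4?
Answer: -267697/137 ≈ -1954.0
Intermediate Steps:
Q = ¼ (Q = 1*(¼) = ¼ ≈ 0.25000)
-1954 - E(V(Q)) = -1954 - 1/(-144 + 7) = -1954 - 1/(-137) = -1954 - 1*(-1/137) = -1954 + 1/137 = -267697/137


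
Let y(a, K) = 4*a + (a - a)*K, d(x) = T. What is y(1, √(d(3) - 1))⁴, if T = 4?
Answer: 256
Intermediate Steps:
d(x) = 4
y(a, K) = 4*a (y(a, K) = 4*a + 0*K = 4*a + 0 = 4*a)
y(1, √(d(3) - 1))⁴ = (4*1)⁴ = 4⁴ = 256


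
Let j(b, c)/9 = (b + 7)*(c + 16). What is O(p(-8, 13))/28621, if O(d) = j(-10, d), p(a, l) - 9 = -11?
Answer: -378/28621 ≈ -0.013207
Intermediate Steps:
j(b, c) = 9*(7 + b)*(16 + c) (j(b, c) = 9*((b + 7)*(c + 16)) = 9*((7 + b)*(16 + c)) = 9*(7 + b)*(16 + c))
p(a, l) = -2 (p(a, l) = 9 - 11 = -2)
O(d) = -432 - 27*d (O(d) = 1008 + 63*d + 144*(-10) + 9*(-10)*d = 1008 + 63*d - 1440 - 90*d = -432 - 27*d)
O(p(-8, 13))/28621 = (-432 - 27*(-2))/28621 = (-432 + 54)*(1/28621) = -378*1/28621 = -378/28621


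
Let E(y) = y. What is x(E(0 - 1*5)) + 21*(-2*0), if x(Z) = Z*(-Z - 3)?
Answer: -10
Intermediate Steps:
x(Z) = Z*(-3 - Z)
x(E(0 - 1*5)) + 21*(-2*0) = -(0 - 1*5)*(3 + (0 - 1*5)) + 21*(-2*0) = -(0 - 5)*(3 + (0 - 5)) + 21*0 = -1*(-5)*(3 - 5) + 0 = -1*(-5)*(-2) + 0 = -10 + 0 = -10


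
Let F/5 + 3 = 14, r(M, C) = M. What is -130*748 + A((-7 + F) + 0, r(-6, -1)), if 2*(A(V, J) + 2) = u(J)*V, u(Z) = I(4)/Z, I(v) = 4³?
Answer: -97498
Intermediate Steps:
I(v) = 64
F = 55 (F = -15 + 5*14 = -15 + 70 = 55)
u(Z) = 64/Z
A(V, J) = -2 + 32*V/J (A(V, J) = -2 + ((64/J)*V)/2 = -2 + (64*V/J)/2 = -2 + 32*V/J)
-130*748 + A((-7 + F) + 0, r(-6, -1)) = -130*748 + (-2 + 32*((-7 + 55) + 0)/(-6)) = -97240 + (-2 + 32*(48 + 0)*(-⅙)) = -97240 + (-2 + 32*48*(-⅙)) = -97240 + (-2 - 256) = -97240 - 258 = -97498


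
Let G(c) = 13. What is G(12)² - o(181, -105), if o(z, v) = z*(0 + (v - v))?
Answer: 169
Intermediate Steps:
o(z, v) = 0 (o(z, v) = z*(0 + 0) = z*0 = 0)
G(12)² - o(181, -105) = 13² - 1*0 = 169 + 0 = 169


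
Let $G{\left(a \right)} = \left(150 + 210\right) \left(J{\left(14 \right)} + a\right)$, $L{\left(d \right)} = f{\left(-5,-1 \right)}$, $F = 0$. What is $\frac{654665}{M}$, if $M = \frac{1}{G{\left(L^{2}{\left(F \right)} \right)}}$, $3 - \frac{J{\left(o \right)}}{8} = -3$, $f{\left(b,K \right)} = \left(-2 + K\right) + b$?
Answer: $26396092800$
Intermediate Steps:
$f{\left(b,K \right)} = -2 + K + b$
$J{\left(o \right)} = 48$ ($J{\left(o \right)} = 24 - -24 = 24 + 24 = 48$)
$L{\left(d \right)} = -8$ ($L{\left(d \right)} = -2 - 1 - 5 = -8$)
$G{\left(a \right)} = 17280 + 360 a$ ($G{\left(a \right)} = \left(150 + 210\right) \left(48 + a\right) = 360 \left(48 + a\right) = 17280 + 360 a$)
$M = \frac{1}{40320}$ ($M = \frac{1}{17280 + 360 \left(-8\right)^{2}} = \frac{1}{17280 + 360 \cdot 64} = \frac{1}{17280 + 23040} = \frac{1}{40320} \approx 2.4802 \cdot 10^{-5}$)
$\frac{654665}{M} = 654665 \frac{1}{\frac{1}{40320}} = 654665 \cdot 40320 = 26396092800$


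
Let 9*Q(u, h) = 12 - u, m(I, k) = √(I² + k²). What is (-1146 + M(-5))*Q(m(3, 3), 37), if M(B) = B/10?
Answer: -4586/3 + 2293*√2/6 ≈ -988.20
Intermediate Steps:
M(B) = B/10 (M(B) = B*(⅒) = B/10)
Q(u, h) = 4/3 - u/9 (Q(u, h) = (12 - u)/9 = 4/3 - u/9)
(-1146 + M(-5))*Q(m(3, 3), 37) = (-1146 + (⅒)*(-5))*(4/3 - √(3² + 3²)/9) = (-1146 - ½)*(4/3 - √(9 + 9)/9) = -2293*(4/3 - √2/3)/2 = -4586/3 + 2293*√2/6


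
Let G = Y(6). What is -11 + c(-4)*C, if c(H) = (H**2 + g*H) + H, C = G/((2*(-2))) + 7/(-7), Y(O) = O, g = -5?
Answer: -91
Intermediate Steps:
G = 6
C = -5/2 (C = 6/((2*(-2))) + 7/(-7) = 6/(-4) + 7*(-1/7) = 6*(-1/4) - 1 = -3/2 - 1 = -5/2 ≈ -2.5000)
c(H) = H**2 - 4*H (c(H) = (H**2 - 5*H) + H = H**2 - 4*H)
-11 + c(-4)*C = -11 - 4*(-4 - 4)*(-5/2) = -11 - 4*(-8)*(-5/2) = -11 + 32*(-5/2) = -11 - 80 = -91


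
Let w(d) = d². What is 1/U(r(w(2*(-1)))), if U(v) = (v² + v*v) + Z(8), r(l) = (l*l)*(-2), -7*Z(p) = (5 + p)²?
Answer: 7/14167 ≈ 0.00049411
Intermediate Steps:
Z(p) = -(5 + p)²/7
r(l) = -2*l² (r(l) = l²*(-2) = -2*l²)
U(v) = -169/7 + 2*v² (U(v) = (v² + v*v) - (5 + 8)²/7 = (v² + v²) - ⅐*13² = 2*v² - ⅐*169 = 2*v² - 169/7 = -169/7 + 2*v²)
1/U(r(w(2*(-1)))) = 1/(-169/7 + 2*(-2*((2*(-1))²)²)²) = 1/(-169/7 + 2*(-2*((-2)²)²)²) = 1/(-169/7 + 2*(-2*4²)²) = 1/(-169/7 + 2*(-2*16)²) = 1/(-169/7 + 2*(-32)²) = 1/(-169/7 + 2*1024) = 1/(-169/7 + 2048) = 1/(14167/7) = 7/14167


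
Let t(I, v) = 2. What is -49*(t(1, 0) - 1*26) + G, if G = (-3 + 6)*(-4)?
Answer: 1164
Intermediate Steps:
G = -12 (G = 3*(-4) = -12)
-49*(t(1, 0) - 1*26) + G = -49*(2 - 1*26) - 12 = -49*(2 - 26) - 12 = -49*(-24) - 12 = 1176 - 12 = 1164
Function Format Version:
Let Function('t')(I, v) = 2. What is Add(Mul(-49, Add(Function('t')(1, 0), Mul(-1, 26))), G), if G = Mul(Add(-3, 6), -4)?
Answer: 1164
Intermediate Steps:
G = -12 (G = Mul(3, -4) = -12)
Add(Mul(-49, Add(Function('t')(1, 0), Mul(-1, 26))), G) = Add(Mul(-49, Add(2, Mul(-1, 26))), -12) = Add(Mul(-49, Add(2, -26)), -12) = Add(Mul(-49, -24), -12) = Add(1176, -12) = 1164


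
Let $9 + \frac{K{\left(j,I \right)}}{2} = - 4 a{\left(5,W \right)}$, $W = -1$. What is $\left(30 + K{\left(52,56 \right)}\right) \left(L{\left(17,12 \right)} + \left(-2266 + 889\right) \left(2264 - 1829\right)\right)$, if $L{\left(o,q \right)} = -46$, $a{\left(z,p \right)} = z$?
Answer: $16773148$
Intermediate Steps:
$K{\left(j,I \right)} = -58$ ($K{\left(j,I \right)} = -18 + 2 \left(\left(-4\right) 5\right) = -18 + 2 \left(-20\right) = -18 - 40 = -58$)
$\left(30 + K{\left(52,56 \right)}\right) \left(L{\left(17,12 \right)} + \left(-2266 + 889\right) \left(2264 - 1829\right)\right) = \left(30 - 58\right) \left(-46 + \left(-2266 + 889\right) \left(2264 - 1829\right)\right) = - 28 \left(-46 - 598995\right) = \left(-28\right) \left(-599041\right) = 16773148$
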